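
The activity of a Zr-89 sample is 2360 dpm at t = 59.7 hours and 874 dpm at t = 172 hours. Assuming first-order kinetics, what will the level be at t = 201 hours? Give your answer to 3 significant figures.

Over Δt = 172 − 59.7 = 112.3 hours, the level fell by a factor of 2360/874 ≈ 2.7002.
n = log₂(2.7002) ≈ 1.4331 half-lives, so t½ = 112.3/1.4331 ≈ 78.363 hours.
From t = 172 to t = 201: 874 × (1/2)^((201−172)/78.363) ≈ 676.25 dpm.

676 dpm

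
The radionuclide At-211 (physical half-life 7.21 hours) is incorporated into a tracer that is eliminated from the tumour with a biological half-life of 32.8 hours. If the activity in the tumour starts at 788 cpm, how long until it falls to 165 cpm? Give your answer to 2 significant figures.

13 hours

1/t_eff = 1/t_phys + 1/t_biol = 1/7.21 + 1/32.8 = 0.16918 per hour.
t_eff = 7.21 × 32.8 / (7.21 + 32.8) ≈ 5.9107 hours.
n = log₂(788/165) ≈ 2.2557; t = 2.2557 × 5.9107 ≈ 13.333 hours.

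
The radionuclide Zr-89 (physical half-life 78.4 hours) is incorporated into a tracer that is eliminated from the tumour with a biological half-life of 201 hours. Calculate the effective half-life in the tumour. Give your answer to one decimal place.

1/t_eff = 1/t_phys + 1/t_biol = 1/78.4 + 1/201 = 0.01773 per hour.
t_eff = 78.4 × 201 / (78.4 + 201) ≈ 56.401 hours.

56.4 hours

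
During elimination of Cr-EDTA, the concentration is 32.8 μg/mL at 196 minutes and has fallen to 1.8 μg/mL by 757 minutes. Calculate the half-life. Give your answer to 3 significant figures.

Over Δt = 757 − 196 = 561 minutes, the level fell by a factor of 32.8/1.8 ≈ 18.222.
n = log₂(18.222) ≈ 4.1876 half-lives, so t½ = 561/4.1876 ≈ 133.97 minutes.

134 minutes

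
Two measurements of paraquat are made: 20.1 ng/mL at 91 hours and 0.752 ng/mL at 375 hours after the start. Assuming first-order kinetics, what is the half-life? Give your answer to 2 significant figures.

60 hours

Over Δt = 375 − 91 = 284 hours, the level fell by a factor of 20.1/0.752 ≈ 26.729.
n = log₂(26.729) ≈ 4.7403 half-lives, so t½ = 284/4.7403 ≈ 59.912 hours.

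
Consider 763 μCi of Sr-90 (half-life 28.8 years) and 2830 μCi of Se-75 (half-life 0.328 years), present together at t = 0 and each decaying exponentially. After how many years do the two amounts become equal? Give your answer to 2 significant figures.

0.63 years

Set 763·(1/2)^(t/28.8) = 2830·(1/2)^(t/0.328).
Taking log₂: log₂(763/2830) = t·(1/28.8 − 1/0.328).
log₂(0.26961) = -1.891; 1/28.8 − 1/0.328 = -3.0141.
t = -1.891 / -3.0141 ≈ 0.62741 years.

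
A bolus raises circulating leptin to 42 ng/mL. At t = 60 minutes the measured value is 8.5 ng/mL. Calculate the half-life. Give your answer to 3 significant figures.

26.0 minutes

A/A₀ = 8.5/42 ≈ 0.20238.
n = log₂(4.9412) ≈ 2.3049 half-lives elapsed in 60 minutes.
t½ = 60/2.3049 ≈ 26.032 minutes.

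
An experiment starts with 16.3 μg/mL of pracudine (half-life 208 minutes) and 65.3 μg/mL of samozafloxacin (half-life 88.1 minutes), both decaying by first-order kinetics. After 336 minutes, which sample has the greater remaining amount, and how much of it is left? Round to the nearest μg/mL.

pracudine: 16.3 × (1/2)^1.6154 ≈ 5.32 μg/mL.
samozafloxacin: 65.3 × (1/2)^3.8138 ≈ 4.6433 μg/mL.
Pracudine has more remaining, at ≈ 5.32 μg/mL.

pracudine, 5 μg/mL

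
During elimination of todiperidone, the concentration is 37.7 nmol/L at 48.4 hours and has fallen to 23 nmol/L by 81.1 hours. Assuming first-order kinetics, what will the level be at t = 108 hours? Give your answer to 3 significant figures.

Over Δt = 81.1 − 48.4 = 32.7 hours, the level fell by a factor of 37.7/23 ≈ 1.6391.
n = log₂(1.6391) ≈ 0.71293 half-lives, so t½ = 32.7/0.71293 ≈ 45.867 hours.
From t = 81.1 to t = 108: 23 × (1/2)^((108−81.1)/45.867) ≈ 15.317 nmol/L.

15.3 nmol/L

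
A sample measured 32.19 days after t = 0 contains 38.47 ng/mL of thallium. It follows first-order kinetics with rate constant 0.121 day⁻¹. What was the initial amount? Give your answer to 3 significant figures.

1890 ng/mL

t½ = ln 2 / λ = 0.69315 / 0.121 ≈ 5.7285 days.
Number of half-lives elapsed: n = 32.19/5.7285 ≈ 5.6193.
A₀ = A × 2^n = 38.47 × 2^5.6193 = 38.47 × 49.156 ≈ 1891 ng/mL.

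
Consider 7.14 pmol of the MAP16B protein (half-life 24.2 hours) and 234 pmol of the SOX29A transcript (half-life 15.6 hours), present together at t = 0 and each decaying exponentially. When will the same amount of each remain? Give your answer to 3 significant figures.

Set 7.14·(1/2)^(t/24.2) = 234·(1/2)^(t/15.6).
Taking log₂: log₂(7.14/234) = t·(1/24.2 − 1/15.6).
log₂(0.030513) = -5.0344; 1/24.2 − 1/15.6 = -0.02278.
t = -5.0344 / -0.02278 ≈ 221 hours.

221 hours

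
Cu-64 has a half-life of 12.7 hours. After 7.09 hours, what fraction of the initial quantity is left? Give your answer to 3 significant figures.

0.679

n = 7.09/12.7 ≈ 0.55827 half-lives.
Fraction remaining = (1/2)^0.55827 ≈ 0.67912.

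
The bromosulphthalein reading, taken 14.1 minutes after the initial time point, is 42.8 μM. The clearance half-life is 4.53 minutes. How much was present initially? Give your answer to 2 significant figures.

370 μM

Number of half-lives elapsed: n = 14.1/4.53 ≈ 3.1126.
A₀ = A × 2^n = 42.8 × 2^3.1126 = 42.8 × 8.6493 ≈ 370.19 μM.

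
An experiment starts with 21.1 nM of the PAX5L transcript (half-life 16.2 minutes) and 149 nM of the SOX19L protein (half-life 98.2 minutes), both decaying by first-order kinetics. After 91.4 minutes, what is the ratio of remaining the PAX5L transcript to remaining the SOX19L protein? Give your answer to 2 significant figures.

PAX5L transcript: 21.1 × (1/2)^(91.4/16.2) = 21.1 × (1/2)^5.642 ≈ 0.42255 nM.
SOX19L protein: 149 × (1/2)^(91.4/98.2) = 149 × (1/2)^0.93075 ≈ 78.163 nM.
Ratio ≈ 0.42255 / 78.163 ≈ 0.005406.

0.0054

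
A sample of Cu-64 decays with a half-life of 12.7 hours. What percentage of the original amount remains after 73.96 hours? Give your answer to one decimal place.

n = 73.96/12.7 ≈ 5.8236 half-lives.
Fraction remaining = (1/2)^5.8236 ≈ 0.017657, i.e. 1.7657%.

1.8%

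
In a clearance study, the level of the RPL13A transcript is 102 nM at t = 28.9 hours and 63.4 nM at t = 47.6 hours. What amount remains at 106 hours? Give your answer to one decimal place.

14.4 nM

Over Δt = 47.6 − 28.9 = 18.7 hours, the level fell by a factor of 102/63.4 ≈ 1.6088.
n = log₂(1.6088) ≈ 0.68601 half-lives, so t½ = 18.7/0.68601 ≈ 27.259 hours.
From t = 47.6 to t = 106: 63.4 × (1/2)^((106−47.6)/27.259) ≈ 14.36 nM.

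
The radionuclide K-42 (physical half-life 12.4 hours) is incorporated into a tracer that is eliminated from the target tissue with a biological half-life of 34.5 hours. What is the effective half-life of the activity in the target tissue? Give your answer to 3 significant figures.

9.12 hours

1/t_eff = 1/t_phys + 1/t_biol = 1/12.4 + 1/34.5 = 0.10963 per hour.
t_eff = 12.4 × 34.5 / (12.4 + 34.5) ≈ 9.1215 hours.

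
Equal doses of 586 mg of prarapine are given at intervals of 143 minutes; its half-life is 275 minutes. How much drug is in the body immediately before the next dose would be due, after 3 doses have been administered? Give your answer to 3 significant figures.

The 3 doses were given 429, 286, 143 minutes ago.
Total = 586·(1/2)^(429/275) + 586·(1/2)^(286/275) + 586·(1/2)^(143/275)
      = 198.74 + 284.99 + 408.66 ≈ 892.39 mg.

892 mg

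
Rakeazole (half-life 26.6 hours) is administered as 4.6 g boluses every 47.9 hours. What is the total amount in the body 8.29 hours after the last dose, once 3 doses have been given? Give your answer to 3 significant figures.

The 3 doses were given 104.09, 56.19, 8.29 hours ago.
Total = 4.6·(1/2)^(104.09/26.6) + 4.6·(1/2)^(56.19/26.6) + 4.6·(1/2)^(8.29/26.6)
      = 0.30534 + 1.0638 + 3.7063 ≈ 5.0754 g.

5.08 g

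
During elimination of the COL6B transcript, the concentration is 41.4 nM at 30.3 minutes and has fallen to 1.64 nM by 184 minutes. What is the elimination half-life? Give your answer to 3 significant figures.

Over Δt = 184 − 30.3 = 153.7 minutes, the level fell by a factor of 41.4/1.64 ≈ 25.244.
n = log₂(25.244) ≈ 4.6579 half-lives, so t½ = 153.7/4.6579 ≈ 32.998 minutes.

33.0 minutes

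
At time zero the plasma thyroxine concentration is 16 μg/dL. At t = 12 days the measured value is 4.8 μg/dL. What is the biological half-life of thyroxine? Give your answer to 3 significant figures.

A/A₀ = 4.8/16 ≈ 0.3.
n = log₂(3.3333) ≈ 1.737 half-lives elapsed in 12 days.
t½ = 12/1.737 ≈ 6.9086 days.

6.91 days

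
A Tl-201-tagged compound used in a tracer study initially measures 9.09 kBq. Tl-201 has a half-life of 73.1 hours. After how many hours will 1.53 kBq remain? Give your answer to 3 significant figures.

Fraction remaining = 1.53/9.09 ≈ 0.16832.
n = log₂(9.09/1.53) = ln(5.9412)/ln 2 ≈ 2.5707 half-lives.
t = n × t½ = 2.5707 × 73.1 ≈ 187.92 hours.

188 hours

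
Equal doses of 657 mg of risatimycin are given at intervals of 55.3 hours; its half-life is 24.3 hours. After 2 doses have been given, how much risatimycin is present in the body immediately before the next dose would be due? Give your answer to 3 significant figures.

The 2 doses were given 110.6, 55.3 hours ago.
Total = 657·(1/2)^(110.6/24.3) + 657·(1/2)^(55.3/24.3)
      = 28.019 + 135.68 ≈ 163.7 mg.

164 mg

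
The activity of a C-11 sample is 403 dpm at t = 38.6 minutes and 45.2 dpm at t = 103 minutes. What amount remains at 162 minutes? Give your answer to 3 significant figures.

Over Δt = 103 − 38.6 = 64.4 minutes, the level fell by a factor of 403/45.2 ≈ 8.9159.
n = log₂(8.9159) ≈ 3.1564 half-lives, so t½ = 64.4/3.1564 ≈ 20.403 minutes.
From t = 103 to t = 162: 45.2 × (1/2)^((162−103)/20.403) ≈ 6.0904 dpm.

6.09 dpm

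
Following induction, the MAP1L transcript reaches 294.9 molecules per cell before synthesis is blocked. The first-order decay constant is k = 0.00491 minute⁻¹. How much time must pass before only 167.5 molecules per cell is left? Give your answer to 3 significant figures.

t½ = ln 2 / k = 0.69315 / 0.00491 ≈ 141.17 minutes.
Fraction remaining = 167.5/294.9 ≈ 0.56799.
n = log₂(294.9/167.5) = ln(1.7606)/ln 2 ≈ 0.81606 half-lives.
t = n × t½ = 0.81606 × 141.17 ≈ 115.2 minutes.

115 minutes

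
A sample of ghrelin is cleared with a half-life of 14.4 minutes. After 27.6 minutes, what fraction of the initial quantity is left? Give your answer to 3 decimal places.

n = 27.6/14.4 ≈ 1.9167 half-lives.
Fraction remaining = (1/2)^1.9167 ≈ 0.26487.

0.265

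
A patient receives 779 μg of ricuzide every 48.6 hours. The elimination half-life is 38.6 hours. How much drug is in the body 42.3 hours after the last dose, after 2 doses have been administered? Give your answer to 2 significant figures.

The 2 doses were given 90.9, 42.3 hours ago.
Total = 779·(1/2)^(90.9/38.6) + 779·(1/2)^(42.3/38.6)
      = 152.28 + 364.46 ≈ 516.74 μg.

520 μg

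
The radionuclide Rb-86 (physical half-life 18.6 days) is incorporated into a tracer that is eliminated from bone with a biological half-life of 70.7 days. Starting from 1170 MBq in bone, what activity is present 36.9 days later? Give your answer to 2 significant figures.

210 MBq

1/t_eff = 1/t_phys + 1/t_biol = 1/18.6 + 1/70.7 = 0.067908 per day.
t_eff = 18.6 × 70.7 / (18.6 + 70.7) ≈ 14.726 days.
Remaining = 1170 × (1/2)^(36.9/14.726) = 1170 × (1/2)^2.5058 ≈ 206 MBq.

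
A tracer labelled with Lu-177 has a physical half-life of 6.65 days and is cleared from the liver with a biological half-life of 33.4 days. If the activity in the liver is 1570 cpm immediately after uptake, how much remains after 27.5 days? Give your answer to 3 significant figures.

1/t_eff = 1/t_phys + 1/t_biol = 1/6.65 + 1/33.4 = 0.18032 per day.
t_eff = 6.65 × 33.4 / (6.65 + 33.4) ≈ 5.5458 days.
Remaining = 1570 × (1/2)^(27.5/5.5458) = 1570 × (1/2)^4.9587 ≈ 50.488 cpm.

50.5 cpm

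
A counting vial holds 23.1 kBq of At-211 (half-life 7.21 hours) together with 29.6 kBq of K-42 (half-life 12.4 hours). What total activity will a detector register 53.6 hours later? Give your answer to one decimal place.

1.6 kBq

At-211: 23.1 × (1/2)^(53.6/7.21) = 23.1 × (1/2)^7.4341 ≈ 0.13357 kBq.
K-42: 29.6 × (1/2)^(53.6/12.4) = 29.6 × (1/2)^4.3226 ≈ 1.4793 kBq.
Total = 0.13357 + 1.4793 ≈ 1.6129 kBq.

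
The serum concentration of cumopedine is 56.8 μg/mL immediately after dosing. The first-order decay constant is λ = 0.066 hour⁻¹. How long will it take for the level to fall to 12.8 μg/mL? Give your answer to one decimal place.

22.6 hours

t½ = ln 2 / λ = 0.69315 / 0.066 ≈ 10.502 hours.
Fraction remaining = 12.8/56.8 ≈ 0.22535.
n = log₂(56.8/12.8) = ln(4.4375)/ln 2 ≈ 2.1497 half-lives.
t = n × t½ = 2.1497 × 10.502 ≈ 22.577 hours.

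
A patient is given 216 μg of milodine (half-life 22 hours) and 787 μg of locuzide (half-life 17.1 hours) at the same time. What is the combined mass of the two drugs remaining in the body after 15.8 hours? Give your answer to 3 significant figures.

546 μg

milodine: 216 × (1/2)^(15.8/22) = 216 × (1/2)^0.71818 ≈ 131.3 μg.
locuzide: 787 × (1/2)^(15.8/17.1) = 787 × (1/2)^0.92398 ≈ 414.79 μg.
Total = 131.3 + 414.79 ≈ 546.09 μg.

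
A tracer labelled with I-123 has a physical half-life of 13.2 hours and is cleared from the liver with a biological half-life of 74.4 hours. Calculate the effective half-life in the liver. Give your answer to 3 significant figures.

11.2 hours

1/t_eff = 1/t_phys + 1/t_biol = 1/13.2 + 1/74.4 = 0.089198 per hour.
t_eff = 13.2 × 74.4 / (13.2 + 74.4) ≈ 11.211 hours.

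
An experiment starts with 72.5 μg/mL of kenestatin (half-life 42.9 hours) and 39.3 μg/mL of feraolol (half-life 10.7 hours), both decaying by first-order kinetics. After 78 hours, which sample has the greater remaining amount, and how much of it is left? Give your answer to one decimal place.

kenestatin, 20.6 μg/mL

kenestatin: 72.5 × (1/2)^1.8182 ≈ 20.559 μg/mL.
feraolol: 39.3 × (1/2)^7.2897 ≈ 0.25117 μg/mL.
Kenestatin has more remaining, at ≈ 20.559 μg/mL.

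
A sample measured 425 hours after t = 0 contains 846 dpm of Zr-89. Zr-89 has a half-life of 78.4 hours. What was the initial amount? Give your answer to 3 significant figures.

36200 dpm

Number of half-lives elapsed: n = 425/78.4 ≈ 5.4209.
A₀ = A × 2^n = 846 × 2^5.4209 = 846 × 42.841 ≈ 36243 dpm.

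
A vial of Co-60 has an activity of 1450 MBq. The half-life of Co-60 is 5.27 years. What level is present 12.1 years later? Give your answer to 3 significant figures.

295 MBq

Number of half-lives: n = 12.1/5.27 ≈ 2.296.
Remaining = 1450 × (1/2)^2.296 = 1450 × 0.20362 ≈ 295.26 MBq.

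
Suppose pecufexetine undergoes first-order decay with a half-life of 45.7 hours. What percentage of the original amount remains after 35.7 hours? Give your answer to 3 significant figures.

n = 35.7/45.7 ≈ 0.78118 half-lives.
Fraction remaining = (1/2)^0.78118 ≈ 0.58189, i.e. 58.189%.

58.2%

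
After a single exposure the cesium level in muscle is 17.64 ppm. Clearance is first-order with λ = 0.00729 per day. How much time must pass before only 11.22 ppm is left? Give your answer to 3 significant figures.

t½ = ln 2 / λ = 0.69315 / 0.00729 ≈ 95.082 days.
Fraction remaining = 11.22/17.64 ≈ 0.63605.
n = log₂(17.64/11.22) = ln(1.5722)/ln 2 ≈ 0.65278 half-lives.
t = n × t½ = 0.65278 × 95.082 ≈ 62.067 days.

62.1 days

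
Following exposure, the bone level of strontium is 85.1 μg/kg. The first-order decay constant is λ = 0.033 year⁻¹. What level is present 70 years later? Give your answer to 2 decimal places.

8.45 μg/kg

t½ = ln 2 / λ = 0.69315 / 0.033 ≈ 21.004 years.
Number of half-lives: n = 70/21.004 ≈ 3.3326.
Remaining = 85.1 × (1/2)^3.3326 = 85.1 × 0.099261 ≈ 8.4471 μg/kg.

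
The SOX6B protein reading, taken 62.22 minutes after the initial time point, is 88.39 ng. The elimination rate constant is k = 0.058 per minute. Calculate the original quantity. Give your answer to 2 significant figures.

3300 ng

t½ = ln 2 / k = 0.69315 / 0.058 ≈ 11.951 minutes.
Number of half-lives elapsed: n = 62.22/11.951 ≈ 5.2063.
A₀ = A × 2^n = 88.39 × 2^5.2063 = 88.39 × 36.92 ≈ 3263.4 ng.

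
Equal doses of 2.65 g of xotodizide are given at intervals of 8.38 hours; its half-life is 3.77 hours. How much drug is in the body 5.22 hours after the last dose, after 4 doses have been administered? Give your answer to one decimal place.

The 4 doses were given 30.36, 21.98, 13.6, 5.22 hours ago.
Total = 2.65·(1/2)^(30.36/3.77) + 2.65·(1/2)^(21.98/3.77) + 2.65·(1/2)^(13.6/3.77) + 2.65·(1/2)^(5.22/3.77)
      = 0.0099778 + 0.046577 + 0.21742 + 1.0149 ≈ 1.2889 g.

1.3 g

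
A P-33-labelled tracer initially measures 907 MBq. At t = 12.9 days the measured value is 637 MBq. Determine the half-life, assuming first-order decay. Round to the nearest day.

A/A₀ = 637/907 ≈ 0.70232.
n = log₂(1.4239) ≈ 0.50981 half-lives elapsed in 12.9 days.
t½ = 12.9/0.50981 ≈ 25.304 days.

25 days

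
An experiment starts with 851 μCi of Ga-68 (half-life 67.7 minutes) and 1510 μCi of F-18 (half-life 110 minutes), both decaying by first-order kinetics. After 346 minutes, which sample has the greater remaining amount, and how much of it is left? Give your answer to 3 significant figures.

F-18, 171 μCi

Ga-68: 851 × (1/2)^5.1108 ≈ 24.628 μCi.
F-18: 1510 × (1/2)^3.1455 ≈ 170.65 μCi.
F-18 has more remaining, at ≈ 170.65 μCi.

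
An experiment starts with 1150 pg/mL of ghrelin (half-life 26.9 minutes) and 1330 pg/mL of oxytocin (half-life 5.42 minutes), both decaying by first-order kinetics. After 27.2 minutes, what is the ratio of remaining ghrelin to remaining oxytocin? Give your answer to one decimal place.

13.9

ghrelin: 1150 × (1/2)^(27.2/26.9) = 1150 × (1/2)^1.0112 ≈ 570.57 pg/mL.
oxytocin: 1330 × (1/2)^(27.2/5.42) = 1330 × (1/2)^5.0185 ≈ 41.034 pg/mL.
Ratio ≈ 570.57 / 41.034 ≈ 13.905.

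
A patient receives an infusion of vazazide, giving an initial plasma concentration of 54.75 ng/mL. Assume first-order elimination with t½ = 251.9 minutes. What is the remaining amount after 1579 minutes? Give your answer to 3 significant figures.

0.710 ng/mL

Number of half-lives: n = 1579/251.9 ≈ 6.2684.
Remaining = 54.75 × (1/2)^6.2684 = 54.75 × 0.012973 ≈ 0.71026 ng/mL.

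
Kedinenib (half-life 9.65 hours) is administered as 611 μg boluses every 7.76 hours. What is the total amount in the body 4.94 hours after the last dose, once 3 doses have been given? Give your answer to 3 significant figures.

814 μg

The 3 doses were given 20.46, 12.7, 4.94 hours ago.
Total = 611·(1/2)^(20.46/9.65) + 611·(1/2)^(12.7/9.65) + 611·(1/2)^(4.94/9.65)
      = 140.54 + 245.4 + 428.49 ≈ 814.42 μg.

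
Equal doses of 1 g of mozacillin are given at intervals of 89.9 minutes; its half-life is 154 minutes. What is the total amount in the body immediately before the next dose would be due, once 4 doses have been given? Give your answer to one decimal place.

1.6 g

The 4 doses were given 359.6, 269.7, 179.8, 89.9 minutes ago.
Total = 1·(1/2)^(359.6/154) + 1·(1/2)^(269.7/154) + 1·(1/2)^(179.8/154) + 1·(1/2)^(89.9/154)
      = 0.19819 + 0.29703 + 0.44518 + 0.66722 ≈ 1.6076 g.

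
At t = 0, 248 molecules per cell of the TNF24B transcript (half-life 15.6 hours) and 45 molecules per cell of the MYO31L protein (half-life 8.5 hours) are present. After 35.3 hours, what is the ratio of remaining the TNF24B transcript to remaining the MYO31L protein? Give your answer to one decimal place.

TNF24B transcript: 248 × (1/2)^(35.3/15.6) = 248 × (1/2)^2.2628 ≈ 51.674 molecules per cell.
MYO31L protein: 45 × (1/2)^(35.3/8.5) = 45 × (1/2)^4.1529 ≈ 2.5296 molecules per cell.
Ratio ≈ 51.674 / 2.5296 ≈ 20.428.

20.4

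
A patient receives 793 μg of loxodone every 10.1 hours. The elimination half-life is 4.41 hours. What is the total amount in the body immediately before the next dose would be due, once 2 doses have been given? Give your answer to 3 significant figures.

195 μg

The 2 doses were given 20.2, 10.1 hours ago.
Total = 793·(1/2)^(20.2/4.41) + 793·(1/2)^(10.1/4.41)
      = 33.144 + 162.12 ≈ 195.27 μg.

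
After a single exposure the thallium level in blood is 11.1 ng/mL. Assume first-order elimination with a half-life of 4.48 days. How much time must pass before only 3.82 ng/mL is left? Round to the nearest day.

7 days

Fraction remaining = 3.82/11.1 ≈ 0.34414.
n = log₂(11.1/3.82) = ln(2.9058)/ln 2 ≈ 1.5389 half-lives.
t = n × t½ = 1.5389 × 4.48 ≈ 6.8943 days.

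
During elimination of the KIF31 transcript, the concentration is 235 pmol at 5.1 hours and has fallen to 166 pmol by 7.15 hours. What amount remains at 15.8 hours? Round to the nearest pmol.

38 pmol

Over Δt = 7.15 − 5.1 = 2.05 hours, the level fell by a factor of 235/166 ≈ 1.4157.
n = log₂(1.4157) ≈ 0.50148 half-lives, so t½ = 2.05/0.50148 ≈ 4.0879 hours.
From t = 7.15 to t = 15.8: 166 × (1/2)^((15.8−7.15)/4.0879) ≈ 38.294 pmol.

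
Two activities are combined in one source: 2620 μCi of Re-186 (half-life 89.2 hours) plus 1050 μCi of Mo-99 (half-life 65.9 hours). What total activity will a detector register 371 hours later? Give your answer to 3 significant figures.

Re-186: 2620 × (1/2)^(371/89.2) = 2620 × (1/2)^4.1592 ≈ 146.64 μCi.
Mo-99: 1050 × (1/2)^(371/65.9) = 1050 × (1/2)^5.6297 ≈ 21.206 μCi.
Total = 146.64 + 21.206 ≈ 167.85 μCi.

168 μCi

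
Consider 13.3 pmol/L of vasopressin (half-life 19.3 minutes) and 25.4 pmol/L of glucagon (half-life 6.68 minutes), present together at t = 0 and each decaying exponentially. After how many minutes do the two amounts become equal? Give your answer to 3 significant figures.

Set 13.3·(1/2)^(t/19.3) = 25.4·(1/2)^(t/6.68).
Taking log₂: log₂(13.3/25.4) = t·(1/19.3 − 1/6.68).
log₂(0.52362) = -0.9334; 1/19.3 − 1/6.68 = -0.097887.
t = -0.9334 / -0.097887 ≈ 9.5355 minutes.

9.54 minutes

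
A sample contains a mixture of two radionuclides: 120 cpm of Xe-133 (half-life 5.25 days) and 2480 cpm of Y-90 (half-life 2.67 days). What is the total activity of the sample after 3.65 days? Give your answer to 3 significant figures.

Xe-133: 120 × (1/2)^(3.65/5.25) = 120 × (1/2)^0.69524 ≈ 74.113 cpm.
Y-90: 2480 × (1/2)^(3.65/2.67) = 2480 × (1/2)^1.367 ≈ 961.46 cpm.
Total = 74.113 + 961.46 ≈ 1035.6 cpm.

1040 cpm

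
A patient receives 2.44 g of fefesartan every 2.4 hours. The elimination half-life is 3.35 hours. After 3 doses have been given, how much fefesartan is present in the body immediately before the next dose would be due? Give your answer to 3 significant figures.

The 3 doses were given 7.2, 4.8, 2.4 hours ago.
Total = 2.44·(1/2)^(7.2/3.35) + 2.44·(1/2)^(4.8/3.35) + 2.44·(1/2)^(2.4/3.35)
      = 0.55005 + 0.90378 + 1.485 ≈ 2.9388 g.

2.94 g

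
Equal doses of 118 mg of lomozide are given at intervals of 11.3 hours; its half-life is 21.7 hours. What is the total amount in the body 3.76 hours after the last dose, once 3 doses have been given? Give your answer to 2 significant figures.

230 mg

The 3 doses were given 26.36, 15.06, 3.76 hours ago.
Total = 118·(1/2)^(26.36/21.7) + 118·(1/2)^(15.06/21.7) + 118·(1/2)^(3.76/21.7)
      = 50.84 + 72.94 + 104.65 ≈ 228.43 mg.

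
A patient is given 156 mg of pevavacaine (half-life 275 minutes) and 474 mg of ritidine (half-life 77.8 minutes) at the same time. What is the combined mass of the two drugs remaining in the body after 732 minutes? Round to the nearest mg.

25 mg

pevavacaine: 156 × (1/2)^(732/275) = 156 × (1/2)^2.6618 ≈ 24.651 mg.
ritidine: 474 × (1/2)^(732/77.8) = 474 × (1/2)^9.4087 ≈ 0.69737 mg.
Total = 24.651 + 0.69737 ≈ 25.349 mg.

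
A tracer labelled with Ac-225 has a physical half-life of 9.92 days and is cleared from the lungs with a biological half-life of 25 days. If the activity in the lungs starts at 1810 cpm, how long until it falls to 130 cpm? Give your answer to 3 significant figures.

1/t_eff = 1/t_phys + 1/t_biol = 1/9.92 + 1/25 = 0.14081 per day.
t_eff = 9.92 × 25 / (9.92 + 25) ≈ 7.1019 days.
n = log₂(1810/130) ≈ 3.7994; t = 3.7994 × 7.1019 ≈ 26.983 days.

27.0 days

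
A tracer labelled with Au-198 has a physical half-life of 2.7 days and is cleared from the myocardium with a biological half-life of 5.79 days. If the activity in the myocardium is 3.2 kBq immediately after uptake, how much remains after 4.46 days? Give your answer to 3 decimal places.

0.597 kBq

1/t_eff = 1/t_phys + 1/t_biol = 1/2.7 + 1/5.79 = 0.54308 per day.
t_eff = 2.7 × 5.79 / (2.7 + 5.79) ≈ 1.8413 days.
Remaining = 3.2 × (1/2)^(4.46/1.8413) = 3.2 × (1/2)^2.4221 ≈ 0.59705 kBq.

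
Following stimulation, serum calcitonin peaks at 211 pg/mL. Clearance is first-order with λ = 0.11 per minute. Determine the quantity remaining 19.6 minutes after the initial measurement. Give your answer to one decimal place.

24.4 pg/mL

t½ = ln 2 / λ = 0.69315 / 0.11 ≈ 6.3013 minutes.
Number of half-lives: n = 19.6/6.3013 ≈ 3.1105.
Remaining = 211 × (1/2)^3.1105 = 211 × 0.11579 ≈ 24.431 pg/mL.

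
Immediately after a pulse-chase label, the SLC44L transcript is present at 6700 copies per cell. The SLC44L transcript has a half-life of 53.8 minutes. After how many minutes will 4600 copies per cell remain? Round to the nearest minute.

29 minutes

Fraction remaining = 4600/6700 ≈ 0.68657.
n = log₂(6700/4600) = ln(1.4565)/ln 2 ≈ 0.54253 half-lives.
t = n × t½ = 0.54253 × 53.8 ≈ 29.188 minutes.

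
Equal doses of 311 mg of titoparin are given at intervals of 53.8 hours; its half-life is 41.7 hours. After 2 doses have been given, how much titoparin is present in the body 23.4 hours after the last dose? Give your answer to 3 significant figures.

297 mg

The 2 doses were given 77.2, 23.4 hours ago.
Total = 311·(1/2)^(77.2/41.7) + 311·(1/2)^(23.4/41.7)
      = 86.19 + 210.78 ≈ 296.97 mg.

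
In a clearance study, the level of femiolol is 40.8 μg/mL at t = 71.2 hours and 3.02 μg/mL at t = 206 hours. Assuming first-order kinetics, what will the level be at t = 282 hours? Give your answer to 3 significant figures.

0.696 μg/mL

Over Δt = 206 − 71.2 = 134.8 hours, the level fell by a factor of 40.8/3.02 ≈ 13.51.
n = log₂(13.51) ≈ 3.7559 half-lives, so t½ = 134.8/3.7559 ≈ 35.89 hours.
From t = 206 to t = 282: 3.02 × (1/2)^((282−206)/35.89) ≈ 0.6959 μg/mL.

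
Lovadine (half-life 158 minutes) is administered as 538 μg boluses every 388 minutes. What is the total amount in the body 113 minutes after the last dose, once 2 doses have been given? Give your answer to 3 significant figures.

387 μg

The 2 doses were given 501, 113 minutes ago.
Total = 538·(1/2)^(501/158) + 538·(1/2)^(113/158)
      = 59.738 + 327.71 ≈ 387.45 μg.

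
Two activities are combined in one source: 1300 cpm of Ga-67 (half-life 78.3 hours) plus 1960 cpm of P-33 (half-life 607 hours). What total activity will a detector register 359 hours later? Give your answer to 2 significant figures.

Ga-67: 1300 × (1/2)^(359/78.3) = 1300 × (1/2)^4.5849 ≈ 54.168 cpm.
P-33: 1960 × (1/2)^(359/607) = 1960 × (1/2)^0.59143 ≈ 1300.8 cpm.
Total = 54.168 + 1300.8 ≈ 1355 cpm.

1400 cpm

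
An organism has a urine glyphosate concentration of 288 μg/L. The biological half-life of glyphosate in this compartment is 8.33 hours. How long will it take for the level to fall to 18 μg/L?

33.32 hours

18/288 = 1/16, so 4 half-lives have elapsed.
t = 4 × 8.33 = 33.32 hours.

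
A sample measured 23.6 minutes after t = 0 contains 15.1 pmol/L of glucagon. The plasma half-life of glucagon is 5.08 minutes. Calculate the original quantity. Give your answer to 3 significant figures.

Number of half-lives elapsed: n = 23.6/5.08 ≈ 4.6457.
A₀ = A × 2^n = 15.1 × 2^4.6457 = 15.1 × 25.031 ≈ 377.97 pmol/L.

378 pmol/L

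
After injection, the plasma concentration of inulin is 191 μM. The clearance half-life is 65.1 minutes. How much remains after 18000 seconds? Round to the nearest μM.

Convert the elapsed time: 18000 seconds = 300 minutes.
Number of half-lives: n = 300/65.1 ≈ 4.6083.
Remaining = 191 × (1/2)^4.6083 = 191 × 0.040998 ≈ 7.8307 μM.

8 μM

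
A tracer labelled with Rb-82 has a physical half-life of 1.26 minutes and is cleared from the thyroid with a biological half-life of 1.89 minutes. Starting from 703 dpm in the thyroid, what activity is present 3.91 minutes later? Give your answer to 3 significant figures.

1/t_eff = 1/t_phys + 1/t_biol = 1/1.26 + 1/1.89 = 1.3228 per minute.
t_eff = 1.26 × 1.89 / (1.26 + 1.89) ≈ 0.756 minutes.
Remaining = 703 × (1/2)^(3.91/0.756) = 703 × (1/2)^5.172 ≈ 19.5 dpm.

19.5 dpm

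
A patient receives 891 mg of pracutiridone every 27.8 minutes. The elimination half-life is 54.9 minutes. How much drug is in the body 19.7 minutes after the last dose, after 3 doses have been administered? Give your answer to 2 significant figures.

The 3 doses were given 75.3, 47.5, 19.7 minutes ago.
Total = 891·(1/2)^(75.3/54.9) + 891·(1/2)^(47.5/54.9) + 891·(1/2)^(19.7/54.9)
      = 344.34 + 489.13 + 694.8 ≈ 1528.3 mg.

1500 mg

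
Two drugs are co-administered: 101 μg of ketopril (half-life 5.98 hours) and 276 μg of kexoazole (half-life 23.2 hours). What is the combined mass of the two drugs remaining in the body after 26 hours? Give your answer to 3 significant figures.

132 μg

ketopril: 101 × (1/2)^(26/5.98) = 101 × (1/2)^4.3478 ≈ 4.9602 μg.
kexoazole: 276 × (1/2)^(26/23.2) = 276 × (1/2)^1.1207 ≈ 126.93 μg.
Total = 4.9602 + 126.93 ≈ 131.89 μg.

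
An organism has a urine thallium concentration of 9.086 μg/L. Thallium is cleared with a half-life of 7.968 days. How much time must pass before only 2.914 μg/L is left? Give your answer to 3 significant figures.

Fraction remaining = 2.914/9.086 ≈ 0.32071.
n = log₂(9.086/2.914) = ln(3.1181)/ln 2 ≈ 1.6406 half-lives.
t = n × t½ = 1.6406 × 7.968 ≈ 13.073 days.

13.1 days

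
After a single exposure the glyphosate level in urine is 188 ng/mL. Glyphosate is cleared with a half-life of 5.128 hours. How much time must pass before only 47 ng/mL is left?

10.256 hours

47/188 = 1/4, so 2 half-lives have elapsed.
t = 2 × 5.128 = 10.256 hours.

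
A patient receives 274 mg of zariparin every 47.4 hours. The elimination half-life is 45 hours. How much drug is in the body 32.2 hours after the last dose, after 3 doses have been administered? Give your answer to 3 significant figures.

286 mg

The 3 doses were given 127, 79.6, 32.2 hours ago.
Total = 274·(1/2)^(127/45) + 274·(1/2)^(79.6/45) + 274·(1/2)^(32.2/45)
      = 38.742 + 80.401 + 166.86 ≈ 286 mg.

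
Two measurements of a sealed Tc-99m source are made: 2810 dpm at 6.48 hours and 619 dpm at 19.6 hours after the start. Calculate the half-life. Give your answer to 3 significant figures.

6.01 hours

Over Δt = 19.6 − 6.48 = 13.12 hours, the level fell by a factor of 2810/619 ≈ 4.5396.
n = log₂(4.5396) ≈ 2.1826 half-lives, so t½ = 13.12/2.1826 ≈ 6.0113 hours.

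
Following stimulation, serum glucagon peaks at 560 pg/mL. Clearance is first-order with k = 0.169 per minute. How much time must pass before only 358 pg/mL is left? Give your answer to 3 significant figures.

t½ = ln 2 / k = 0.69315 / 0.169 ≈ 4.1015 minutes.
Fraction remaining = 358/560 ≈ 0.63929.
n = log₂(560/358) = ln(1.5642)/ln 2 ≈ 0.64547 half-lives.
t = n × t½ = 0.64547 × 4.1015 ≈ 2.6474 minutes.

2.65 minutes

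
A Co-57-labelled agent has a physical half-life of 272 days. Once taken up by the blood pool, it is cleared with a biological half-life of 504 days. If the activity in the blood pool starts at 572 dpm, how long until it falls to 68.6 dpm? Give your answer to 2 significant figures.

540 days

1/t_eff = 1/t_phys + 1/t_biol = 1/272 + 1/504 = 0.0056606 per day.
t_eff = 272 × 504 / (272 + 504) ≈ 176.66 days.
n = log₂(572/68.6) ≈ 3.0597; t = 3.0597 × 176.66 ≈ 540.53 days.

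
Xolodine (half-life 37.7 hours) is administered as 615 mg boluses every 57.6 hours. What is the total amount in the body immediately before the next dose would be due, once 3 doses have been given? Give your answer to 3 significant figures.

313 mg

The 3 doses were given 172.8, 115.2, 57.6 hours ago.
Total = 615·(1/2)^(172.8/37.7) + 615·(1/2)^(115.2/37.7) + 615·(1/2)^(57.6/37.7)
      = 25.65 + 73.963 + 213.28 ≈ 312.89 mg.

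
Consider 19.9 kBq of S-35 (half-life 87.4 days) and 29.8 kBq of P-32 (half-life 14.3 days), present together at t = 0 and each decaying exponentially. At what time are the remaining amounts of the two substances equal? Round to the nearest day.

Set 19.9·(1/2)^(t/87.4) = 29.8·(1/2)^(t/14.3).
Taking log₂: log₂(19.9/29.8) = t·(1/87.4 − 1/14.3).
log₂(0.66779) = -0.58254; 1/87.4 − 1/14.3 = -0.058488.
t = -0.58254 / -0.058488 ≈ 9.96 days.

10 days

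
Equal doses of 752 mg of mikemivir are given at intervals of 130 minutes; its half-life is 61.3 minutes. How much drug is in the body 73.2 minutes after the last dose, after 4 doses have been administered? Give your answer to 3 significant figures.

426 mg

The 4 doses were given 463.2, 333.2, 203.2, 73.2 minutes ago.
Total = 752·(1/2)^(463.2/61.3) + 752·(1/2)^(333.2/61.3) + 752·(1/2)^(203.2/61.3) + 752·(1/2)^(73.2/61.3)
      = 3.9953 + 17.376 + 75.57 + 328.66 ≈ 425.6 mg.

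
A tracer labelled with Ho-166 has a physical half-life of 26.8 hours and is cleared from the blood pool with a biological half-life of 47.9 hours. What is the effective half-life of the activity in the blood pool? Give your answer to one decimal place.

1/t_eff = 1/t_phys + 1/t_biol = 1/26.8 + 1/47.9 = 0.05819 per hour.
t_eff = 26.8 × 47.9 / (26.8 + 47.9) ≈ 17.185 hours.

17.2 hours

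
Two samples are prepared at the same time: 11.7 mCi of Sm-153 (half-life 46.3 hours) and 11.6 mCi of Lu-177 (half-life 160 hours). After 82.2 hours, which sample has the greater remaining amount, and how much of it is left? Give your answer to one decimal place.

Lu-177, 8.1 mCi

Sm-153: 11.7 × (1/2)^1.7754 ≈ 3.4178 mCi.
Lu-177: 11.6 × (1/2)^0.51375 ≈ 8.1246 mCi.
Lu-177 has more remaining, at ≈ 8.1246 mCi.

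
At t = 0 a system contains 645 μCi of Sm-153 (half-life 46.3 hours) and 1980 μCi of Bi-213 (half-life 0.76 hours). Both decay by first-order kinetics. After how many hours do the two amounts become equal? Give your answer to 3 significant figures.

1.25 hours

Set 645·(1/2)^(t/46.3) = 1980·(1/2)^(t/0.76).
Taking log₂: log₂(645/1980) = t·(1/46.3 − 1/0.76).
log₂(0.32576) = -1.6181; 1/46.3 − 1/0.76 = -1.2942.
t = -1.6181 / -1.2942 ≈ 1.2503 hours.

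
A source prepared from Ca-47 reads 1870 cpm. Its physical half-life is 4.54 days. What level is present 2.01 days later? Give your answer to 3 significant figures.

1380 cpm

Number of half-lives: n = 2.01/4.54 ≈ 0.44273.
Remaining = 1870 × (1/2)^0.44273 = 1870 × 0.73574 ≈ 1375.8 cpm.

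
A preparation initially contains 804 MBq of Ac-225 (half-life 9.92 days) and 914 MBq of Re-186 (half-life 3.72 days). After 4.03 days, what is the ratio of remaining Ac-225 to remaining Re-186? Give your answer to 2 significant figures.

Ac-225: 804 × (1/2)^(4.03/9.92) = 804 × (1/2)^0.40625 ≈ 606.68 MBq.
Re-186: 914 × (1/2)^(4.03/3.72) = 914 × (1/2)^1.0833 ≈ 431.35 MBq.
Ratio ≈ 606.68 / 431.35 ≈ 1.4065.

1.4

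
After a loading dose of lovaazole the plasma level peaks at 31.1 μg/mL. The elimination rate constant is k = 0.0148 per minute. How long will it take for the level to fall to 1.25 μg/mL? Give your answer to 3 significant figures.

217 minutes

t½ = ln 2 / k = 0.69315 / 0.0148 ≈ 46.834 minutes.
Fraction remaining = 1.25/31.1 ≈ 0.040193.
n = log₂(31.1/1.25) = ln(24.88)/ln 2 ≈ 4.6369 half-lives.
t = n × t½ = 4.6369 × 46.834 ≈ 217.17 minutes.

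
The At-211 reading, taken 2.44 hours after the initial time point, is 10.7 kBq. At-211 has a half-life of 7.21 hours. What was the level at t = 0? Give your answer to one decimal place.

Number of half-lives elapsed: n = 2.44/7.21 ≈ 0.33842.
A₀ = A × 2^n = 10.7 × 2^0.33842 = 10.7 × 1.2644 ≈ 13.529 kBq.

13.5 kBq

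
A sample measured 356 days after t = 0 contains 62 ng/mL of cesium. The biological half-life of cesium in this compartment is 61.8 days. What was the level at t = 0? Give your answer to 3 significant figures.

Number of half-lives elapsed: n = 356/61.8 ≈ 5.7605.
A₀ = A × 2^n = 62 × 2^5.7605 = 62 × 54.211 ≈ 3361.1 ng/mL.

3360 ng/mL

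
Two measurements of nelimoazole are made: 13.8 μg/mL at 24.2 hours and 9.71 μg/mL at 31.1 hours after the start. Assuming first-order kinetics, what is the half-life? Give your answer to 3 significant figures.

13.6 hours

Over Δt = 31.1 − 24.2 = 6.9 hours, the level fell by a factor of 13.8/9.71 ≈ 1.4212.
n = log₂(1.4212) ≈ 0.50713 half-lives, so t½ = 6.9/0.50713 ≈ 13.606 hours.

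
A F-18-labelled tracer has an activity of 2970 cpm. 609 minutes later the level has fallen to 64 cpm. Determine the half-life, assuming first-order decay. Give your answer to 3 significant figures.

110 minutes

A/A₀ = 64/2970 ≈ 0.021549.
n = log₂(46.406) ≈ 5.5362 half-lives elapsed in 609 minutes.
t½ = 609/5.5362 ≈ 110 minutes.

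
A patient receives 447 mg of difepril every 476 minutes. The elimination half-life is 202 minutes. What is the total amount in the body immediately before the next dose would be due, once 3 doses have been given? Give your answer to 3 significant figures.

The 3 doses were given 1428, 952, 476 minutes ago.
Total = 447·(1/2)^(1428/202) + 447·(1/2)^(952/202) + 447·(1/2)^(476/202)
      = 3.3284 + 17.045 + 87.287 ≈ 107.66 mg.

108 mg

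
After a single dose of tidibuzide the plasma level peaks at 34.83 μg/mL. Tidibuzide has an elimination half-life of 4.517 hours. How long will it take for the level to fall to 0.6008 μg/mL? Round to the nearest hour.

26 hours

Fraction remaining = 0.6008/34.83 ≈ 0.017249.
n = log₂(34.83/0.6008) = ln(57.973)/ln 2 ≈ 5.8573 half-lives.
t = n × t½ = 5.8573 × 4.517 ≈ 26.457 hours.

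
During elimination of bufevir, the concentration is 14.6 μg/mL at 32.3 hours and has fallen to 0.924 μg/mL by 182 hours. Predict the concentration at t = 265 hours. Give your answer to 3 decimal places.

Over Δt = 182 − 32.3 = 149.7 hours, the level fell by a factor of 14.6/0.924 ≈ 15.801.
n = log₂(15.801) ≈ 3.9819 half-lives, so t½ = 149.7/3.9819 ≈ 37.595 hours.
From t = 182 to t = 265: 0.924 × (1/2)^((265−182)/37.595) ≈ 0.20002 μg/mL.

0.200 μg/mL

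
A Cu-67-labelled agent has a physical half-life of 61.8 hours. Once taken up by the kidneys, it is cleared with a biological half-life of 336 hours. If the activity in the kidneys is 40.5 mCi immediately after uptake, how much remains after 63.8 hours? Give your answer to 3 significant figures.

17.4 mCi

1/t_eff = 1/t_phys + 1/t_biol = 1/61.8 + 1/336 = 0.019157 per hour.
t_eff = 61.8 × 336 / (61.8 + 336) ≈ 52.199 hours.
Remaining = 40.5 × (1/2)^(63.8/52.199) = 40.5 × (1/2)^1.2222 ≈ 17.359 mCi.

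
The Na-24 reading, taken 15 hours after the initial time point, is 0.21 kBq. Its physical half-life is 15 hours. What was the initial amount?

Number of half-lives elapsed: n = 15/15 ≈ 1.
A₀ = A × 2^n = 0.21 × 2^1 = 0.21 × 2 ≈ 0.42 kBq.

0.42 kBq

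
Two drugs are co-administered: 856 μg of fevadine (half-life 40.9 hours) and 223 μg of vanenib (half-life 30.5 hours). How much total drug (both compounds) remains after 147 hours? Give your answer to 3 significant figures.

78.8 μg

fevadine: 856 × (1/2)^(147/40.9) = 856 × (1/2)^3.5941 ≈ 70.881 μg.
vanenib: 223 × (1/2)^(147/30.5) = 223 × (1/2)^4.8197 ≈ 7.8966 μg.
Total = 70.881 + 7.8966 ≈ 78.778 μg.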